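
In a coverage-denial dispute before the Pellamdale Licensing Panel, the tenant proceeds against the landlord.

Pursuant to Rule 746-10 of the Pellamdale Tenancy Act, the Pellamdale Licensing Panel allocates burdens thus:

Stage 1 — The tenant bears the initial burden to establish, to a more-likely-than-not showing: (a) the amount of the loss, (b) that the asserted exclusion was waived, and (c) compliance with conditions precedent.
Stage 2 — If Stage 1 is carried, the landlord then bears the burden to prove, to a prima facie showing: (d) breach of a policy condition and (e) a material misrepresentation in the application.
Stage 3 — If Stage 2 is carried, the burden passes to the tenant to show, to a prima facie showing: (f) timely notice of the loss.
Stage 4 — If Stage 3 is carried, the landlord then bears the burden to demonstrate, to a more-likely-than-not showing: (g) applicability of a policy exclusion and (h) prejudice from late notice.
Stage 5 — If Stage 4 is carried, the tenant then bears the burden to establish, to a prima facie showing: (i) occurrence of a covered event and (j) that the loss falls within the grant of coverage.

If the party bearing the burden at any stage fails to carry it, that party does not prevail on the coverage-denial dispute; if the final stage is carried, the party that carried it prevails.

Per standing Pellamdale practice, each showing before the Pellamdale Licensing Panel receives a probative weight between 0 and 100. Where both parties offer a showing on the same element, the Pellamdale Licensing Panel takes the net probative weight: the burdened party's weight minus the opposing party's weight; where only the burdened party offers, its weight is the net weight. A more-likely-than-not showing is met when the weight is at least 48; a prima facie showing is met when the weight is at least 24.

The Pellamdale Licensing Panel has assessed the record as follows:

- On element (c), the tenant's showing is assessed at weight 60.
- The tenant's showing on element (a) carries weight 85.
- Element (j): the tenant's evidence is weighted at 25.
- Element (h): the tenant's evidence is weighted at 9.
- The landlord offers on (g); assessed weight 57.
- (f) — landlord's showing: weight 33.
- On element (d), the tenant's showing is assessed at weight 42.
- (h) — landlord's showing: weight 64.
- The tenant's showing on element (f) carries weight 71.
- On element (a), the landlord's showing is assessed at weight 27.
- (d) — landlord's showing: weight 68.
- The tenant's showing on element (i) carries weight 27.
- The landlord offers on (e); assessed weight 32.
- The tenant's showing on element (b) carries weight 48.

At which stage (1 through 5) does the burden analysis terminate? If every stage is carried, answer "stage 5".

Stage 1 (tenant, a more-likely-than-not showing, weight is at least 48): (a) net 85−27=58 ≥ 48 — meets; (b) 48 ≥ 48 — meets; (c) 60 ≥ 48 — meets.
  All elements met. The burden passes to the landlord.
Stage 2 (landlord, a prima facie showing, weight is at least 24): (d) net 68−42=26 ≥ 24 — meets; (e) 32 ≥ 24 — meets.
  Stage 2 carried; the burden shifts to the tenant.
Stage 3 (tenant, a prima facie showing, weight is at least 24): (f) net 71−33=38 ≥ 24 — meets.
  Stage 3 carried; the burden shifts to the landlord.
Stage 4 (landlord, a more-likely-than-not showing, weight is at least 48): (g) 57 ≥ 48 — meets; (h) net 64−9=55 ≥ 48 — meets.
  The landlord carries Stage 4; the tenant now bears the burden.
Stage 5 (tenant, a prima facie showing, weight is at least 24): (i) 27 ≥ 24 — meets; (j) 25 ≥ 24 — meets.
  All elements met at the final stage.
With every stage satisfied, the tenant prevails.

stage 5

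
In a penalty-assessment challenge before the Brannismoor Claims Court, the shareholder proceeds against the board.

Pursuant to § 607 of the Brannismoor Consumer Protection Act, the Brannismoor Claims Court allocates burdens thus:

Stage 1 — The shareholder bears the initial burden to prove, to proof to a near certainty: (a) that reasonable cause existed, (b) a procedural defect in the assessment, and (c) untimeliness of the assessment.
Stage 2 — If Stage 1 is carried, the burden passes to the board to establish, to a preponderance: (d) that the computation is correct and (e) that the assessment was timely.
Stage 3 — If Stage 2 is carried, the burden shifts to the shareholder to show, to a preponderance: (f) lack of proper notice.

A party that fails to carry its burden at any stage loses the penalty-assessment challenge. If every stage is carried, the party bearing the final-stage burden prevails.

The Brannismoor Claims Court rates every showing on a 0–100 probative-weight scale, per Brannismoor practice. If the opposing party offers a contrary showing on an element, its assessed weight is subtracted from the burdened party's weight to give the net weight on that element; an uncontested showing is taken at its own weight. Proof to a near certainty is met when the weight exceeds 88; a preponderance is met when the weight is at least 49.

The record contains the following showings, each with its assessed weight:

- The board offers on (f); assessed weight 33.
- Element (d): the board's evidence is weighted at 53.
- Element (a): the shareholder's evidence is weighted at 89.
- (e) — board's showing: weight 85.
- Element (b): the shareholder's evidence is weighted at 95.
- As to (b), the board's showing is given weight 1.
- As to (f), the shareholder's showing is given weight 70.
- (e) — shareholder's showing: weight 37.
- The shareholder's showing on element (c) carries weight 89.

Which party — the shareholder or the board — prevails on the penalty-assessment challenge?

shareholder

At Stage 1 the shareholder must meet proof to a near certainty (weight exceeds 88): on (a) the weight is 89, > 88, so (a) meets the standard; on (b) the weight is 95 less the opposing 1 gives net 94, which does exceed 88, so (b) meets the standard; on (c) the weight is 89, > 88, so (c) meets the standard.
  All elements met. The burden passes to the board.
At Stage 2 the board must meet a preponderance (weight is at least 49): on (d) the weight is 53, ≥ 49, so (d) meets the standard; on (e) the weight is 85 less the opposing 37 gives net 48, which does not reach 49, so (e) does not meet the standard.
  Not every element is met, so the board fails to carry Stage 2.
The analysis ends at Stage 2; the shareholder prevails.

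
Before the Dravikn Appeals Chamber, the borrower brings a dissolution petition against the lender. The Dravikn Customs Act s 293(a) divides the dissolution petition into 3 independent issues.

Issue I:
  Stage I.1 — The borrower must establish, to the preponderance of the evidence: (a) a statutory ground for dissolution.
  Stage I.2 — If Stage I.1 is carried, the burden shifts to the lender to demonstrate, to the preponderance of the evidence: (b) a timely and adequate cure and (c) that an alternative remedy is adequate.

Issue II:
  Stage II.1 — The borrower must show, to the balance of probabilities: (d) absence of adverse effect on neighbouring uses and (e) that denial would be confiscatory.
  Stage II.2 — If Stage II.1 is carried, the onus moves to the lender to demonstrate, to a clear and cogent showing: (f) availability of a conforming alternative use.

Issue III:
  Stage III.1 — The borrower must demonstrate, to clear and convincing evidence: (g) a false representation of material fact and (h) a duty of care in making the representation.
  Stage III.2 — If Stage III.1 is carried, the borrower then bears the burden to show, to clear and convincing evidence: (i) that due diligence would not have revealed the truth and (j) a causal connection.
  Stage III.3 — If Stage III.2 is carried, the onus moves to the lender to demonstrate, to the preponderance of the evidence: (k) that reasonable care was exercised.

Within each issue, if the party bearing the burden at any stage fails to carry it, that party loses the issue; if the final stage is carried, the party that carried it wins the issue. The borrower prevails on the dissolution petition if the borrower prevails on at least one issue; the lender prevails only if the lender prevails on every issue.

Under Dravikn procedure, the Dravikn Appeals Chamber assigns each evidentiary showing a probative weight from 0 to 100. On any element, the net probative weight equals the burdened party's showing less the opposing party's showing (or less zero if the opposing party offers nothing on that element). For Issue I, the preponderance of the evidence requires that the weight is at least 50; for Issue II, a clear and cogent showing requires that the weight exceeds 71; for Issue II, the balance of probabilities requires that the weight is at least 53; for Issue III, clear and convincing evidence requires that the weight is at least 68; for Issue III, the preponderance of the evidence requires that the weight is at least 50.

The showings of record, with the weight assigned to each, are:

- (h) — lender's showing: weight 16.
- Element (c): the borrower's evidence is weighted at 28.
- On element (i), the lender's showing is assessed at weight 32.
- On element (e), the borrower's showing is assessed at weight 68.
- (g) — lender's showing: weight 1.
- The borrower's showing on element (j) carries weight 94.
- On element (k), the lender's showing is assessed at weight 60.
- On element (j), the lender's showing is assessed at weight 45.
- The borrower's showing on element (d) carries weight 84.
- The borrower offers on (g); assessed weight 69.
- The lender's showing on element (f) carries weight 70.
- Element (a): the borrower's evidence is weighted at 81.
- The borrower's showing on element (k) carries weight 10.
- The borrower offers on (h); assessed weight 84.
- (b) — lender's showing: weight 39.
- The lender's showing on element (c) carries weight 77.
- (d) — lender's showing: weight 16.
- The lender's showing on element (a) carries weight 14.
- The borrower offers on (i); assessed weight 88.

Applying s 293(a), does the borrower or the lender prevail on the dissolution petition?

borrower

— Issue I —
Stage I.1 (borrower, the preponderance of the evidence, weight is at least 50): (a) net 81−14=67 ≥ 50 — meets.
  The borrower carries Stage I.1; the lender now bears the burden.
Stage I.2 (lender, the preponderance of the evidence, weight is at least 50): (b) 39 < 50 — fails; (c) net 77−28=49 < 50 — fails.
  Not every element is met, so the lender fails to carry Stage I.2.
The analysis ends at Stage I.2; the borrower prevails on this issue.
— Issue II —
Stage II.1 (borrower, the balance of probabilities, weight is at least 53): (d) net 84−16=68 ≥ 53 — meets; (e) 68 ≥ 53 — meets.
  The borrower carries Stage II.1; the lender now bears the burden.
Stage II.2 (lender, a clear and cogent showing, weight exceeds 71): (f) 70 ≤ 71 — fails.
  Stage II.2 not carried; the lender fails its burden.
The analysis ends at Stage II.2; the borrower prevails on this issue.
— Issue III —
Stage III.1 — burden on borrower; standard: clear and convincing evidence (weight is at least 68).
    (g): 69 − 1 = 68 ≥ 68 [met]
    (h): 84 − 16 = 68 ≥ 68 [met]
  Stage III.1 is satisfied; the borrower continues to bear the burden.
Stage III.2 — burden on borrower; standard: clear and convincing evidence (weight is at least 68).
    (i): 88 − 32 = 56 < 68 [not met]
    (j): 94 − 45 = 49 < 68 [not met]
  Stage III.2 not carried; the borrower fails its burden.
The analysis ends at Stage III.2; the lender prevails on this issue.
Per-issue: Issue I → borrower; Issue II → borrower; Issue III → lender. The borrower must prevail on at least one issue; overall, the borrower prevails.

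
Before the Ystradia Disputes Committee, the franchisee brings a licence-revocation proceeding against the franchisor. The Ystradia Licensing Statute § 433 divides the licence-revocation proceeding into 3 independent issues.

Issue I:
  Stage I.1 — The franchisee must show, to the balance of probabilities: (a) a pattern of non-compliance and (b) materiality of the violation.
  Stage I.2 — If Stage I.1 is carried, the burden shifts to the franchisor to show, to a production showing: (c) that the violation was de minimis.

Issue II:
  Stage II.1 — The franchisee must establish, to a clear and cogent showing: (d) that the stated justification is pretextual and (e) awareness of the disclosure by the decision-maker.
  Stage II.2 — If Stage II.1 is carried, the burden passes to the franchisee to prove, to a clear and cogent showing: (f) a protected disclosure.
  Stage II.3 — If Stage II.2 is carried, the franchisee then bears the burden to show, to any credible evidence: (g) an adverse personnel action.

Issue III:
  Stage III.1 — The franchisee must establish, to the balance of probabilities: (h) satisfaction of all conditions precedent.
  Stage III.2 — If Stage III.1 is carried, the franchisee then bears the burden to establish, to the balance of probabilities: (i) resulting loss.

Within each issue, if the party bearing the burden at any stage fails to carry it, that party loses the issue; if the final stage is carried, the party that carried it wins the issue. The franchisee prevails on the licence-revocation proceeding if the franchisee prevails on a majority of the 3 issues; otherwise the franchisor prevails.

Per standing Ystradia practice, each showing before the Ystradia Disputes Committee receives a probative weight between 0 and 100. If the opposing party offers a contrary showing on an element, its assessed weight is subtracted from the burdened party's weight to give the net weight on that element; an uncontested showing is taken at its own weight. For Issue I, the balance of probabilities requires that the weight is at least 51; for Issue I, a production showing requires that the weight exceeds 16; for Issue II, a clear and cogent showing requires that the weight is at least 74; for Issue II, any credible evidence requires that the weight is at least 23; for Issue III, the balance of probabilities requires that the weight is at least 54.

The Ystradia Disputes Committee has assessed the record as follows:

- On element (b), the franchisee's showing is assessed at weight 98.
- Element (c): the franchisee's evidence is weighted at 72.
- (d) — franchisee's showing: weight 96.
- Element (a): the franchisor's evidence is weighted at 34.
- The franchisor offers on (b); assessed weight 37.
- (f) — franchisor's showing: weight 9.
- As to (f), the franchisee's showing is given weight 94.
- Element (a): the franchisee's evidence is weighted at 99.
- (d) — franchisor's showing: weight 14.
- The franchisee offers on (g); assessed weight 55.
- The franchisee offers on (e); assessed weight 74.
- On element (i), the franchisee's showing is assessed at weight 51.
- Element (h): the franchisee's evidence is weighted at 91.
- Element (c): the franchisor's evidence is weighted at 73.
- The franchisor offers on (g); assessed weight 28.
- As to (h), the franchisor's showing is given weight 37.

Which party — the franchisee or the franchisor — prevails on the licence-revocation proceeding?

franchisee

— Issue I —
At Stage I.1 the franchisee must meet the balance of probabilities (weight is at least 51): on (a) the weight is 99 less the opposing 34 gives net 65, ≥ 51, so (a) meets the standard; on (b) the weight is 98 less the opposing 37 gives net 61, which does reach 51, so (b) meets the standard.
  Stage I.1 is satisfied; the onus moves to the franchisor.
At Stage I.2 the franchisor must meet a production showing (weight exceeds 16): on (c) the weight is 73 less the opposing 72 gives net 1, ≤ 16, so (c) does not meet the standard.
  Not every element is met, so the franchisor fails to carry Stage I.2.
So the franchisee prevails on this issue.
— Issue II —
Stage II.1 (franchisee, a clear and cogent showing, weight is at least 74): (d) net 96−14=82 ≥ 74 — meets; (e) 74 ≥ 74 — meets.
  Stage II.1 is satisfied; the franchisee continues to bear the burden.
Stage II.2 (franchisee, a clear and cogent showing, weight is at least 74): (f) net 94−9=85 ≥ 74 — meets.
  Stage II.2 is satisfied; the franchisee continues to bear the burden.
Stage II.3 (franchisee, any credible evidence, weight is at least 23): (g) net 55−28=27 ≥ 23 — meets.
  All elements met at the final stage.
All stages carried — the franchisee prevails on this issue.
— Issue III —
Stage III.1 — burden on franchisee; standard: the balance of probabilities (weight is at least 54).
    (h): 91 − 37 = 54 ≥ 54 [met]
  Stage III.1 carried; the burden remains with the franchisee.
Stage III.2 — burden on franchisee; standard: the balance of probabilities (weight is at least 54).
    (i): 51 < 54 [not met]
  Stage III.2 not carried; the franchisee fails its burden.
The analysis ends at Stage III.2; the franchisor prevails on this issue.
Per-issue: Issue I → franchisee; Issue II → franchisee; Issue III → franchisor. The franchisee must prevail on a majority of issues; overall, the franchisee prevails.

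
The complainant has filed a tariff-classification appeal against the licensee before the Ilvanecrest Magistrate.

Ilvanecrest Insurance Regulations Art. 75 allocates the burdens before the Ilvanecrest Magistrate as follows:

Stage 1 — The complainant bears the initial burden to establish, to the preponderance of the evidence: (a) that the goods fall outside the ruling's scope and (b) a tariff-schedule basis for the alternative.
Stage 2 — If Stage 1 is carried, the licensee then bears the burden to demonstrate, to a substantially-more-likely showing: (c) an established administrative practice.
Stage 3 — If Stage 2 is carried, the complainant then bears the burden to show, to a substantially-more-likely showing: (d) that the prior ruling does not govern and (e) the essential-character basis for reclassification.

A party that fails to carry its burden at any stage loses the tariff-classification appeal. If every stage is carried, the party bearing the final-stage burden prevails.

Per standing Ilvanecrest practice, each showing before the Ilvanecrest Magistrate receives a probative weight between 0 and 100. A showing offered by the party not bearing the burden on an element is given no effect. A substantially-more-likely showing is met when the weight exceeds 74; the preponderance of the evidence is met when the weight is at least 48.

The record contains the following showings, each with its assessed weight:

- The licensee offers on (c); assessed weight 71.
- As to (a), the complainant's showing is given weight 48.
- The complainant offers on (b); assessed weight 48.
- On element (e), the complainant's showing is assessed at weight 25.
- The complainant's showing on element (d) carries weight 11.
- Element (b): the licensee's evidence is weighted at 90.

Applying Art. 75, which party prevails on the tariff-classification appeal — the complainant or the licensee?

complainant

At Stage 1 the complainant must meet the preponderance of the evidence (weight is at least 48): on (a) the weight is 48, ≥ 48, so (a) meets the standard; on (b) the weight is 48 (the licensee's 90 is given no effect), ≥ 48, so (b) meets the standard.
  Stage 1 carried; the burden shifts to the licensee.
At Stage 2 the licensee must meet a substantially-more-likely showing (weight exceeds 74): on (c) the weight is 71, which does not exceed 74, so (c) does not meet the standard.
  Stage 2 not carried; the licensee fails its burden.
So the complainant prevails.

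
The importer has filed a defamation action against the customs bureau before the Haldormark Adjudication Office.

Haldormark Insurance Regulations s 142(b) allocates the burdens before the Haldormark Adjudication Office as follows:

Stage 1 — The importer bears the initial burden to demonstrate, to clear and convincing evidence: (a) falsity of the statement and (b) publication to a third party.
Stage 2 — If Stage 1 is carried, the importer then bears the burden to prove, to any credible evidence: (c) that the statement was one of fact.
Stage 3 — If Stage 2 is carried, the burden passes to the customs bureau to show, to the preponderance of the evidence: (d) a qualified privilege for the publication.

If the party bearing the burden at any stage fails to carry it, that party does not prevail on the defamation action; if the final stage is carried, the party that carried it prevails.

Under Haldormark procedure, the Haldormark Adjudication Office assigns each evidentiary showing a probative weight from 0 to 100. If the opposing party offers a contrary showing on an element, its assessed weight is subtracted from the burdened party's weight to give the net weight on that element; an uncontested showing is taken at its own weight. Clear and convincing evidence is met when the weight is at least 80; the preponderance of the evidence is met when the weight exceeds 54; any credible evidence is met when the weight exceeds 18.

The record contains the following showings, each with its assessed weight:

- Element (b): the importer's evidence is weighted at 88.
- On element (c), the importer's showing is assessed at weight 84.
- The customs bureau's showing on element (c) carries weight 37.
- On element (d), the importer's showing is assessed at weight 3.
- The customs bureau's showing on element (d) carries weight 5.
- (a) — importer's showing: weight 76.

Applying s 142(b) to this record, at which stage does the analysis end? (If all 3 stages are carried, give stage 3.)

Stage 1 (importer, clear and convincing evidence, weight is at least 80): (a) 76 < 80 — fails; (b) 88 ≥ 80 — meets.
  Stage 1 not carried; the importer fails its burden.
The analysis ends at Stage 1; the customs bureau prevails.

stage 1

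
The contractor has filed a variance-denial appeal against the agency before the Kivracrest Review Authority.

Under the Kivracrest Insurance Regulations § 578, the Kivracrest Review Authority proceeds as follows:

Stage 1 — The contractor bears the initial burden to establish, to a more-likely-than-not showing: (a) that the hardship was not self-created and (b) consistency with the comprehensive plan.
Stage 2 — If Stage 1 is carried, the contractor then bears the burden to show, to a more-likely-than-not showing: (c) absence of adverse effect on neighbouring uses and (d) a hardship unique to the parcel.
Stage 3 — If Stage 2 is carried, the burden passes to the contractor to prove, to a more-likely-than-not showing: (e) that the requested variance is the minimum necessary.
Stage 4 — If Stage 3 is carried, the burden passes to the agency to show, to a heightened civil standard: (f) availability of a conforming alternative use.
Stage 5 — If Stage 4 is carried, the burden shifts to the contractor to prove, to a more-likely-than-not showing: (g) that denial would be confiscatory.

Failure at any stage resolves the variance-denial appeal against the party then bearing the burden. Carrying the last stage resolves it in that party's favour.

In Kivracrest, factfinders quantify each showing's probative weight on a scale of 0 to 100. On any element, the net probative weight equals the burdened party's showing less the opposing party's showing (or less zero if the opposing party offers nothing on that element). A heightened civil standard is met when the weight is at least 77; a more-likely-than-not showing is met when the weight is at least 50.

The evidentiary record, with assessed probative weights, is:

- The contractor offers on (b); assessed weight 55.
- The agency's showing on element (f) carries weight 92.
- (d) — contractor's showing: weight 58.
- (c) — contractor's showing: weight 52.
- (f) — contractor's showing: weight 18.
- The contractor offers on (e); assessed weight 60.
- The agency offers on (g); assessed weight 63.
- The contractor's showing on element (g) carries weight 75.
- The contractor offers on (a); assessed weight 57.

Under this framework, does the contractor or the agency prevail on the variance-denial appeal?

Stage 1 — burden on contractor; standard: a more-likely-than-not showing (weight is at least 50).
    (a): 57 ≥ 50 [met]
    (b): 55 ≥ 50 [met]
  Stage 1 is satisfied; the contractor continues to bear the burden.
Stage 2 — burden on contractor; standard: a more-likely-than-not showing (weight is at least 50).
    (c): 52 ≥ 50 [met]
    (d): 58 ≥ 50 [met]
  All elements met. The contractor retains the burden for Stage 3.
Stage 3 — burden on contractor; standard: a more-likely-than-not showing (weight is at least 50).
    (e): 60 ≥ 50 [met]
  Stage 3 carried; the burden shifts to the agency.
Stage 4 — burden on agency; standard: a heightened civil standard (weight is at least 77).
    (f): 92 − 18 = 74 < 77 [not met]
  Stage 4 not carried; the agency fails its burden.
So the contractor prevails.

contractor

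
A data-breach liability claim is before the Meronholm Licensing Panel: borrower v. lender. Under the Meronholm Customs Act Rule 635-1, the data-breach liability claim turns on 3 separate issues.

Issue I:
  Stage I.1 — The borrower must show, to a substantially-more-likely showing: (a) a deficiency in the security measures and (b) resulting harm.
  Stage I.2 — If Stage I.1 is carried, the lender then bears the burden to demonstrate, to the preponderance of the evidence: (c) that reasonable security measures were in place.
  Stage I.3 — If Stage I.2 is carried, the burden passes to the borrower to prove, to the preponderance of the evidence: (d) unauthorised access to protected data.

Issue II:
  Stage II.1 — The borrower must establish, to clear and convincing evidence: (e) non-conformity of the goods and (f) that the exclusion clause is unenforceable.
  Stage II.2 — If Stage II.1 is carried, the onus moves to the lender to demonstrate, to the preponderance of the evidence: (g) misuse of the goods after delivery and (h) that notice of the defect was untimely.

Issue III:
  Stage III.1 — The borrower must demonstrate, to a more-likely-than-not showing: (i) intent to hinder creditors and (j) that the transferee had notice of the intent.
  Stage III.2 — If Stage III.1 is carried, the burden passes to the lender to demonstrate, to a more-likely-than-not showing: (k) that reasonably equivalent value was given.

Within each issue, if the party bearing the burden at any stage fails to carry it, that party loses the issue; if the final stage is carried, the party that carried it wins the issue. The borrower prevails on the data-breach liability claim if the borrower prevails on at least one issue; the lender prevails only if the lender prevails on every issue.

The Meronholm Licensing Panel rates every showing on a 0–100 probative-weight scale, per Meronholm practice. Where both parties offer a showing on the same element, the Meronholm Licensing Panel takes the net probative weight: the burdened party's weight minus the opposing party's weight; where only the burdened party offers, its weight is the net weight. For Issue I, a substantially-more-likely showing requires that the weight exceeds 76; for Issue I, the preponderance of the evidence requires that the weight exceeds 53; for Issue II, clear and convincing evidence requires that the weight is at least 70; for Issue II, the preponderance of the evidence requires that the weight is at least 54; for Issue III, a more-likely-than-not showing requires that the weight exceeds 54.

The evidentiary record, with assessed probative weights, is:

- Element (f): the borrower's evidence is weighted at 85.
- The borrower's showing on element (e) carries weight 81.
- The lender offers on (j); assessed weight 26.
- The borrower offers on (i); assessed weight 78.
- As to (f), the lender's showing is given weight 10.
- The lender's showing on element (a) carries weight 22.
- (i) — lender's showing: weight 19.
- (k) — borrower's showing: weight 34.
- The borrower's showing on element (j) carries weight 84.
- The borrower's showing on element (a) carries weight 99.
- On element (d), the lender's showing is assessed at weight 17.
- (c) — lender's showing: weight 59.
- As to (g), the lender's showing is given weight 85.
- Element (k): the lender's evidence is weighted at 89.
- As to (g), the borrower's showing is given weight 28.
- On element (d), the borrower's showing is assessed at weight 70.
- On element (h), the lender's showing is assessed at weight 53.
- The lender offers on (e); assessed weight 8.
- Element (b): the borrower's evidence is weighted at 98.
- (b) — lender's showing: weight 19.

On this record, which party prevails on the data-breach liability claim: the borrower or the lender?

borrower

— Issue I —
Stage I.1 — burden on borrower; standard: a substantially-more-likely showing (weight exceeds 76).
    (a): 99 − 22 = 77 > 76 [met]
    (b): 98 − 19 = 79 > 76 [met]
  Stage I.1 is satisfied; the onus moves to the lender.
Stage I.2 — burden on lender; standard: the preponderance of the evidence (weight exceeds 53).
    (c): 59 > 53 [met]
  All elements met. The burden passes to the borrower.
Stage I.3 — burden on borrower; standard: the preponderance of the evidence (weight exceeds 53).
    (d): 70 − 17 = 53 ≤ 53 [not met]
  Not every element is met, so the borrower fails to carry Stage I.3.
The analysis ends at Stage I.3; the lender prevails on this issue.
— Issue II —
Stage II.1 (borrower, clear and convincing evidence, weight is at least 70): (e) net 81−8=73 ≥ 70 — meets; (f) net 85−10=75 ≥ 70 — meets.
  Stage II.1 is satisfied; the onus moves to the lender.
Stage II.2 (lender, the preponderance of the evidence, weight is at least 54): (g) net 85−28=57 ≥ 54 — meets; (h) 53 < 54 — fails.
  Stage II.2 not carried; the lender fails its burden.
The borrower prevails on this issue.
— Issue III —
At Stage III.1 the borrower must meet a more-likely-than-not showing (weight exceeds 54): on (i) the weight is 78 less the opposing 19 gives net 59, which does exceed 54, so (i) meets the standard; on (j) the weight is 84 less the opposing 26 gives net 58, which does exceed 54, so (j) meets the standard.
  The borrower carries Stage III.1; the lender now bears the burden.
At Stage III.2 the lender must meet a more-likely-than-not showing (weight exceeds 54): on (k) the weight is 89 less the opposing 34 gives net 55, > 54, so (k) meets the standard.
  Stage III.2 carried; the final stage is satisfied.
With every stage satisfied, the lender prevails on this issue.
Per-issue: Issue I → lender; Issue II → borrower; Issue III → lender. The borrower must prevail on at least one issue; overall, the borrower prevails.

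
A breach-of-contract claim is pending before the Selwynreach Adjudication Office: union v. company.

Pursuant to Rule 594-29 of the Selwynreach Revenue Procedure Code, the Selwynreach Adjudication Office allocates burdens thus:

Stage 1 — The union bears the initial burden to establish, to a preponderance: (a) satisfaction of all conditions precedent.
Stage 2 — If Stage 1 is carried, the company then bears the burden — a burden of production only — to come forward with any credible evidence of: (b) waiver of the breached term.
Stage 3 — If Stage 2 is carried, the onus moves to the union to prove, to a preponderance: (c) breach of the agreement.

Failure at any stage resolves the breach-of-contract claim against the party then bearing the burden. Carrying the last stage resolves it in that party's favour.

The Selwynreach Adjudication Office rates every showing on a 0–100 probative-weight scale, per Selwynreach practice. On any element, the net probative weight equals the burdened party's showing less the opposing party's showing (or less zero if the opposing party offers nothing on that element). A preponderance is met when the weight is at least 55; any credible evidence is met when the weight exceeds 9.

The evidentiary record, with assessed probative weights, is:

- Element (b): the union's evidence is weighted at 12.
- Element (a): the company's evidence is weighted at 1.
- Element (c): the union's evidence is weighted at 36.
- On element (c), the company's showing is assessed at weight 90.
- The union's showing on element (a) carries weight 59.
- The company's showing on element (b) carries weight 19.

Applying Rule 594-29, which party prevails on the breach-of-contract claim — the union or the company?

union

Stage 1 (union, a preponderance, weight is at least 55): (a) net 59−1=58 ≥ 55 — meets.
  All elements met. The burden passes to the company.
Stage 2 (company, any credible evidence, weight exceeds 9): (b) net 19−12=7 ≤ 9 — fails.
  Stage 2 not carried; the company fails its burden.
So the union prevails.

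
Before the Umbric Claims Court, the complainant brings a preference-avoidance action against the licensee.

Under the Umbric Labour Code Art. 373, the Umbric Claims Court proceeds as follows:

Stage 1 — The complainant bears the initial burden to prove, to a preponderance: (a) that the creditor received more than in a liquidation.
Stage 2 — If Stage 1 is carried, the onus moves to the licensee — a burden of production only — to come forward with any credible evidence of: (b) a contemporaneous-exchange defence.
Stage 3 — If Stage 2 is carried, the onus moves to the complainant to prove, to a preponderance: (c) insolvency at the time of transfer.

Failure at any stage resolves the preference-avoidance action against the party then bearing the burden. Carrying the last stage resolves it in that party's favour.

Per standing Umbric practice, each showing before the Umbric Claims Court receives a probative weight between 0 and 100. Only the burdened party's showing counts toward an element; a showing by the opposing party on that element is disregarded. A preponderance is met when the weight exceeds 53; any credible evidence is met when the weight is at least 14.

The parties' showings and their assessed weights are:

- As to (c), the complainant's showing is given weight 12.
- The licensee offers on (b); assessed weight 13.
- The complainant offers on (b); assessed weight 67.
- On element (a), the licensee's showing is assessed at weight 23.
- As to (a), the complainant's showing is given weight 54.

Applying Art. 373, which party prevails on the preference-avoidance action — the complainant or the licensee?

At Stage 1 the complainant must meet a preponderance (weight exceeds 53): on (a) the weight is 54 (the licensee's 23 is given no effect), which does exceed 53, so (a) meets the standard.
  The complainant carries Stage 1; the licensee now bears the burden.
At Stage 2 the licensee must meet any credible evidence (weight is at least 14): on (b) the weight is 13 (the complainant's 67 is given no effect), < 14, so (b) does not meet the standard.
  Not every element is met, so the licensee fails to carry Stage 2.
The complainant prevails.

complainant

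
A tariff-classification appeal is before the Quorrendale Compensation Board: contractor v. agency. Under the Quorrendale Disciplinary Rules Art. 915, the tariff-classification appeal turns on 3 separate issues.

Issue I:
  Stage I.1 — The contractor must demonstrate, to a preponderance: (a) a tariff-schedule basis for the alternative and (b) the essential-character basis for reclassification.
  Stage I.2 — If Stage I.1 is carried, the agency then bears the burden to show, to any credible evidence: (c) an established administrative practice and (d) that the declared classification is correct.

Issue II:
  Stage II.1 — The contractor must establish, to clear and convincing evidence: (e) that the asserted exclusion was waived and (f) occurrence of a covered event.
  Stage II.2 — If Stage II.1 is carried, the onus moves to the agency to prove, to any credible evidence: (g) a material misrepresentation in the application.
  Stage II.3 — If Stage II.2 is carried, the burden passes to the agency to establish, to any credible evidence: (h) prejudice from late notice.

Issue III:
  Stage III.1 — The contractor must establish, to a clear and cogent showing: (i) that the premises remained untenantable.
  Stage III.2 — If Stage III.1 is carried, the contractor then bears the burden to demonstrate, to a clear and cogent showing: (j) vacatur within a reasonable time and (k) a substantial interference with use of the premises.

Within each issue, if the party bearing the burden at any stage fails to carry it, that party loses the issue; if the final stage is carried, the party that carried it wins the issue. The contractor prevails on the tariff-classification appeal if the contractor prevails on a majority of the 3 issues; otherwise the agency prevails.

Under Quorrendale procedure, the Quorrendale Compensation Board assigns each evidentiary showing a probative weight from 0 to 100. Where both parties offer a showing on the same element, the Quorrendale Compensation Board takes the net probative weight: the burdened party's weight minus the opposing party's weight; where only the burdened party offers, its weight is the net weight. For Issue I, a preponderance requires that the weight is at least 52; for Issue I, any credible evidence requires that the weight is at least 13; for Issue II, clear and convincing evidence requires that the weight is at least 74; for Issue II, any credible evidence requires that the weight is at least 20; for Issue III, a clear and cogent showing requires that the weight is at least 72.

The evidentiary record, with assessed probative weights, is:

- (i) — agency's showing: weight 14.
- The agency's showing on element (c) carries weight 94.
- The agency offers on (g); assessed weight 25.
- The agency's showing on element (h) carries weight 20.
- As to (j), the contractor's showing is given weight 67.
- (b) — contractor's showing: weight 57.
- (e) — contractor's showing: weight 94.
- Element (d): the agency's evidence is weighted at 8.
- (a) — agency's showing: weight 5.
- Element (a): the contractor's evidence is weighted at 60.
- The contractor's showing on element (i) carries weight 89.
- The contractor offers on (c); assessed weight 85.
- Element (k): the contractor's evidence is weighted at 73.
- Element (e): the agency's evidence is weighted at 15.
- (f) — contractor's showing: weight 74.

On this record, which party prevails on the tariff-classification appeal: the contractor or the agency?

— Issue I —
Stage I.1 — burden on contractor; standard: a preponderance (weight is at least 52).
    (a): 60 − 5 = 55 ≥ 52 [met]
    (b): 57 ≥ 52 [met]
  Stage I.1 is satisfied; the onus moves to the agency.
Stage I.2 — burden on agency; standard: any credible evidence (weight is at least 13).
    (c): 94 − 85 = 9 < 13 [not met]
    (d): 8 < 13 [not met]
  The agency does not carry Stage I.2.
The analysis ends at Stage I.2; the contractor prevails on this issue.
— Issue II —
Stage II.1 (contractor, clear and convincing evidence, weight is at least 74): (e) net 94−15=79 ≥ 74 — meets; (f) 74 ≥ 74 — meets.
  The contractor carries Stage II.1; the agency now bears the burden.
Stage II.2 (agency, any credible evidence, weight is at least 20): (g) 25 ≥ 20 — meets.
  Stage II.2 is satisfied; the agency continues to bear the burden.
Stage II.3 (agency, any credible evidence, weight is at least 20): (h) 20 ≥ 20 — meets.
  Stage II.3 carried; the final stage is satisfied.
Every stage carried; the agency prevails on this issue.
— Issue III —
Stage III.1 (contractor, a clear and cogent showing, weight is at least 72): (i) net 89−14=75 ≥ 72 — meets.
  All elements met. The contractor retains the burden for Stage III.2.
Stage III.2 (contractor, a clear and cogent showing, weight is at least 72): (j) 67 < 72 — fails; (k) 73 ≥ 72 — meets.
  Stage III.2 not carried; the contractor fails its burden.
The analysis ends at Stage III.2; the agency prevails on this issue.
Per-issue: Issue I → contractor; Issue II → agency; Issue III → agency. The contractor must prevail on a majority of issues; overall, the agency prevails.

agency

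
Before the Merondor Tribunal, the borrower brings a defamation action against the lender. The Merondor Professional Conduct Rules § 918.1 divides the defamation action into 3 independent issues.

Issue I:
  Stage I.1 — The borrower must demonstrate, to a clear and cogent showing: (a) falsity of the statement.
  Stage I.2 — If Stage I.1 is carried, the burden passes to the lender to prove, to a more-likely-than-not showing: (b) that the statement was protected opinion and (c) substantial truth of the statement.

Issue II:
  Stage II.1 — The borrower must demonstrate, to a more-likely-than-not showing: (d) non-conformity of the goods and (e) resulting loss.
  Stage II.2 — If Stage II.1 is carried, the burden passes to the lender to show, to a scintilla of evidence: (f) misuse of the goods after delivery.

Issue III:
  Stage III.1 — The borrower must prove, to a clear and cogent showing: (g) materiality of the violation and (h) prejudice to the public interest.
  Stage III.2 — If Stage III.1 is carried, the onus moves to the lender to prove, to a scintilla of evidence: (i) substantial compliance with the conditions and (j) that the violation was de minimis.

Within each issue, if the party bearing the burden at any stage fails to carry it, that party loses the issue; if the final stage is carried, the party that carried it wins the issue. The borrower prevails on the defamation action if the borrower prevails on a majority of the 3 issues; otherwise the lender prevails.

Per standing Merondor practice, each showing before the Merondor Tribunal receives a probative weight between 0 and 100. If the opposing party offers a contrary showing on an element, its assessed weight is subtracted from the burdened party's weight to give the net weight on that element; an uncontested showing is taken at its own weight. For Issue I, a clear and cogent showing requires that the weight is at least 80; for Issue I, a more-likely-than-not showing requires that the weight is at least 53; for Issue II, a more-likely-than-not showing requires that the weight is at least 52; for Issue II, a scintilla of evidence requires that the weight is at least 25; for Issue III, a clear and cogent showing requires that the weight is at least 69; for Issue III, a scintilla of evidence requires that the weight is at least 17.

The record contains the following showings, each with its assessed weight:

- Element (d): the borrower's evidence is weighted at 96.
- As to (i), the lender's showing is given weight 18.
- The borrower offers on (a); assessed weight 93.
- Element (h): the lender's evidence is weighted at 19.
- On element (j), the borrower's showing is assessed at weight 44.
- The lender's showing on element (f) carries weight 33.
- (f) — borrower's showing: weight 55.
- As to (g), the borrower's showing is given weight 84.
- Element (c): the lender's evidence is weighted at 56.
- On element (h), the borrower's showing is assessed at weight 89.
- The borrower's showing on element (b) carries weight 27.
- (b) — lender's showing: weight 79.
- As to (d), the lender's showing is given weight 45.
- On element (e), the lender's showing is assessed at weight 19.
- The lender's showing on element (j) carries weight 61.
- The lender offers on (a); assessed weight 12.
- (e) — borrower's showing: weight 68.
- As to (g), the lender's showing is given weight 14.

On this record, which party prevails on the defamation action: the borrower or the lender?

lender

— Issue I —
Stage I.1 (borrower, a clear and cogent showing, weight is at least 80): (a) net 93−12=81 ≥ 80 — meets.
  Stage I.1 carried; the burden shifts to the lender.
Stage I.2 (lender, a more-likely-than-not showing, weight is at least 53): (b) net 79−27=52 < 53 — fails; (c) 56 ≥ 53 — meets.
  Not every element is met, so the lender fails to carry Stage I.2.
So the borrower prevails on this issue.
— Issue II —
Stage II.1 — burden on borrower; standard: a more-likely-than-not showing (weight is at least 52).
    (d): 96 − 45 = 51 < 52 [not met]
    (e): 68 − 19 = 49 < 52 [not met]
  The borrower does not carry Stage II.1.
So the lender prevails on this issue.
— Issue III —
At Stage III.1 the borrower must meet a clear and cogent showing (weight is at least 69): on (g) the weight is 84 less the opposing 14 gives net 70, which does reach 69, so (g) meets the standard; on (h) the weight is 89 less the opposing 19 gives net 70, ≥ 69, so (h) meets the standard.
  The borrower carries Stage III.1; the lender now bears the burden.
At Stage III.2 the lender must meet a scintilla of evidence (weight is at least 17): on (i) the weight is 18, ≥ 17, so (i) meets the standard; on (j) the weight is 61 less the opposing 44 gives net 17, which does reach 17, so (j) meets the standard.
  All elements met at the final stage.
With every stage satisfied, the lender prevails on this issue.
Per-issue: Issue I → borrower; Issue II → lender; Issue III → lender. The borrower must prevail on a majority of issues; overall, the lender prevails.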